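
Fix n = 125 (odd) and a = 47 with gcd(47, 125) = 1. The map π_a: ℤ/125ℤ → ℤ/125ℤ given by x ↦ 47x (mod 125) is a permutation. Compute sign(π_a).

-1

Trace 113: π^k(113) = [113, 61, 117, 124, 78, 41, 52] for k=0..6.
π_47 has 4 disjoint cycles with lengths [100, 20, 4, 1] on {0,…,124}.
n − c = 125 − 4 = 121; sign = (−1)^121 = -1.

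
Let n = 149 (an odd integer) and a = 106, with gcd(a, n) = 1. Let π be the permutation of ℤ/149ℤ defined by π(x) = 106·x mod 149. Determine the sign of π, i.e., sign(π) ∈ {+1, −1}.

Trace 144: π^k(144) = [144, 66, 142, 3, 20, 34, 28] for k=0..6.
Cycle lengths of π_106 on ℤ/149ℤ: [148, 1]; 2 cycles in total.
149 − 2 = 147 transpositions; sign(π) = (−1)^147 = -1.
Zolotarev: (106|149) = -1, matching the cycle-count sign.

-1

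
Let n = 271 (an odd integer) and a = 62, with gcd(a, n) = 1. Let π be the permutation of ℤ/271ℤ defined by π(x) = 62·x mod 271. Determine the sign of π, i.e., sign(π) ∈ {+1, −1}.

+1

Start at x=90: 90 → 160 → 164 → 141 → 70 → 4 → 248 → … (one orbit).
π_62 has 3 disjoint cycles with lengths [135, 135, 1] on {0,…,270}.
3 cycles on 271: each ℓ→(−1)^(ℓ−1), product (−1)^268 = +1.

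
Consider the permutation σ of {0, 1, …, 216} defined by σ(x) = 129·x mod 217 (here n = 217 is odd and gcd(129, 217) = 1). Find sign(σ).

Trace 129: π^k(129) = [129, 149, 125, 67, 180, 1] for k=0..5.
Decompose π into cycles: lengths [6, 6, 6, 6, 6, 6, 6, 6, 6, 6, 6, 6, 6, 6, 6, 6, 6, 6, 6, 6, 6, 6, 6, 6, 6, 6, 6, 6, 6, 6, 6, 3, 3, 3, 3, 3, 3, 3, 3, 3, 3, 1] (42 cycles, including the fixed point 0).
sign(π) = (−1)^{n − #cycles} = (−1)^{217−42} = (−1)^175 = -1.
Via Zolotarev, sign(π_{129}) = (129|217) = -1.

-1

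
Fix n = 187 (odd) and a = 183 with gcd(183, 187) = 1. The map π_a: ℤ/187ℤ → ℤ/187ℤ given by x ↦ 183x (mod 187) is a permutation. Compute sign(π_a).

-1

Orbit of 21 under x↦183x: [21, 103, 149, 152, 140, 1, 183]… (length divides ord_187(183)).
Cycle type of π: 20×8 + 10 + 4×4 + 1; total 14 cycles.
187 − 14 = 173 transpositions; sign(π) = (−1)^173 = -1.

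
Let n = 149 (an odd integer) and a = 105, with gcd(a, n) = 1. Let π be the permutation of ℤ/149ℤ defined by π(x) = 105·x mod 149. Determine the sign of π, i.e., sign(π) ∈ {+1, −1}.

-1

Orbit of 1 under x↦105x: [1, 105, 148, 44]… (length divides ord_149(105)).
Decompose π into cycles: lengths [4, 4, 4, 4, 4, 4, 4, 4, 4, 4, 4, 4, 4, 4, 4, 4, 4, 4, 4, 4, 4, 4, 4, 4, 4, 4, 4, 4, 4, 4, 4, 4, 4, 4, 4, 4, 4, 1] (38 cycles, including the fixed point 0).
sign(π) = (−1)^{n − #cycles} = (−1)^{149−38} = (−1)^111 = -1.
Via Zolotarev, sign(π_{105}) = (105|149) = -1.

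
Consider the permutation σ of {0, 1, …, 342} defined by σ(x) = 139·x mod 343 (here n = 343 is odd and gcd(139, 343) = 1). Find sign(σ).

-1

Orbit of 239 under x↦139x: [239, 293, 253, 181, 120, 216, 183]… (length divides ord_343(139)).
Decompose π into cycles: lengths [98, 98, 98, 14, 14, 14, 2, 2, 2, 1] (10 cycles, including the fixed point 0).
sign(π) = (−1)^{n − #cycles} = (−1)^{343−10} = (−1)^333 = -1.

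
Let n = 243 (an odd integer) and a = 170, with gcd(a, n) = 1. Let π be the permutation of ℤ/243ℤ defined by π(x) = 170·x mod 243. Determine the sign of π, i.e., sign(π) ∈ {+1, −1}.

-1

Orbit of 215 under x↦170x: [215, 100, 233, 1, 170, 226, 26]… (length divides ord_243(170)).
Decompose π into cycles: lengths [54, 54, 54, 18, 18, 18, 6, 6, 6, 2, 2, 2, 2, 1] (14 cycles, including the fixed point 0).
Σ(ℓ_i−1) = 243−14 = 229; sign = (−1)^229 = -1.
Zolotarev: (170|243) = -1, matching the cycle-count sign.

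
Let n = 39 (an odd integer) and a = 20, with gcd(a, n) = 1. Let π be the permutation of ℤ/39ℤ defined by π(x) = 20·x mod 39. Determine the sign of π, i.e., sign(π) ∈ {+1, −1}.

+1

Orbit of 8 under x↦20x: [8, 4, 2, 1, 20, 10, 5]… (length divides ord_39(20)).
Cycle type of π: 12×3 + 2 + 1; total 5 cycles.
Σ(ℓ_i−1) = 39−5 = 34; sign = (−1)^34 = +1.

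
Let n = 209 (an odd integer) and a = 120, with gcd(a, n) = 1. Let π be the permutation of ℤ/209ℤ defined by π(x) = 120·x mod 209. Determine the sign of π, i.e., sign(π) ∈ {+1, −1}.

-1

Trace 197: π^k(197) = [197, 23, 43, 144, 142, 111, 153] for k=0..6.
The orbit structure of x ↦ 120x mod 209: 18 orbits of sizes [18, 18, 18, 18, 18, 18, 18, 18, 18, 18, 9, 9, 2, 2, 2, 2, 2, 1].
With 18 cycles on 209 points, sign = (−1)^{209−18} = -1.
Via Zolotarev, sign(π_{120}) = (120|209) = -1.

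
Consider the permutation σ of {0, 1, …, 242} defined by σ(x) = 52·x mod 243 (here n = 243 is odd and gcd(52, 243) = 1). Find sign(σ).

Orbit of 199 under x↦52x: [199, 142, 94, 28, 241, 139, 181]… (length divides ord_243(52)).
Cycle lengths of π_52 on ℤ/243ℤ: [81, 81, 27, 27, 9, 9, 3, 3, 1, 1, 1]; 11 cycles in total.
11 cycles on 243: each ℓ→(−1)^(ℓ−1), product (−1)^232 = +1.
(52|243)_J = +1 (Zolotarev's lemma cross-check).

+1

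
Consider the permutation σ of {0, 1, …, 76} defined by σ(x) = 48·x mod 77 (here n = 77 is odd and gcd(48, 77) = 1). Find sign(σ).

Orbit of 71 under x↦48x: [71, 20, 36, 34, 15, 27, 64]… (length divides ord_77(48)).
The orbit structure of x ↦ 48x mod 77: 12 orbits of sizes [10, 10, 10, 10, 10, 10, 5, 5, 2, 2, 2, 1].
sign(π) = (−1)^{n − #cycles} = (−1)^{77−12} = (−1)^65 = -1.

-1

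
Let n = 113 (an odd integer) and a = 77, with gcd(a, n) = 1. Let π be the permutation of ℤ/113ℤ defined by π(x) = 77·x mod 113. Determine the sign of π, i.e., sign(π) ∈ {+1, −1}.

Trace 14: π^k(14) = [14, 61, 64, 69, 2, 41, 106] for k=0..6.
π_77 has 3 disjoint cycles with lengths [56, 56, 1] on {0,…,112}.
With 3 cycles on 113 points, sign = (−1)^{113−3} = +1.

+1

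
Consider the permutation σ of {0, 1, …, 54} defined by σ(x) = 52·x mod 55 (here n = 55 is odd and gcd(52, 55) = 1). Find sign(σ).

+1

Trace 13: π^k(13) = [13, 16, 7, 34, 8, 31, 17] for k=0..6.
5 cycles of lengths [20, 20, 10, 4, 1].
55 − 5 = 50 transpositions; sign(π) = (−1)^50 = +1.
Zolotarev: (52|55) = +1, matching the cycle-count sign.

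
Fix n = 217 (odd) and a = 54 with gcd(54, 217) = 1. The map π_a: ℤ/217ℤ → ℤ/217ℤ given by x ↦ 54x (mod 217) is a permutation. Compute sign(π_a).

Start at x=122: 122 → 78 → 89 → 32 → 209 → 2 → 108 → … (one orbit).
π_54 has 11 disjoint cycles with lengths [30, 30, 30, 30, 30, 30, 10, 10, 10, 6, 1] on {0,…,216}.
217 − 11 = 206 transpositions; sign(π) = (−1)^206 = +1.
Via Zolotarev, sign(π_{54}) = (54|217) = +1.

+1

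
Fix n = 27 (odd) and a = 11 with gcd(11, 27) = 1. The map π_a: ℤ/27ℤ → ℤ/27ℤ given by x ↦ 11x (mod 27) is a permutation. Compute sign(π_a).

Start at x=4: 4 → 17 → 25 → 5 → 1 → 11 → 13 → … (one orbit).
Cycle type of π: 18 + 6 + 2 + 1; total 4 cycles.
4 cycles on 27: each ℓ→(−1)^(ℓ−1), product (−1)^23 = -1.
(11|27)_J = -1 (Zolotarev's lemma cross-check).

-1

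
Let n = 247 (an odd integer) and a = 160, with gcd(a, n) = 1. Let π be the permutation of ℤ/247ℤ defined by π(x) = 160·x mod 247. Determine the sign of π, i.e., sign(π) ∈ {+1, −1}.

Start at x=88: 88 → 1 → 160 → 159 → 246 → 87 → 88 (one orbit).
π_160 has 42 disjoint cycles with lengths [6, 6, 6, 6, 6, 6, 6, 6, 6, 6, 6, 6, 6, 6, 6, 6, 6, 6, 6, 6, 6, 6, 6, 6, 6, 6, 6, 6, 6, 6, 6, 6, 6, 6, 6, 6, 6, 6, 6, 6, 6, 1] on {0,…,246}.
247 − 42 = 205 transpositions; sign(π) = (−1)^205 = -1.
Zolotarev: (160|247) = -1, matching the cycle-count sign.

-1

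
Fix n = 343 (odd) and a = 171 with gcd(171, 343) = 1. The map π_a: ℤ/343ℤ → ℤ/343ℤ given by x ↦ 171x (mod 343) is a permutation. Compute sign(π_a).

-1

Orbit of 193 under x↦171x: [193, 75, 134, 276, 205, 69, 137]… (length divides ord_343(171)).
The orbit structure of x ↦ 171x mod 343: 4 orbits of sizes [294, 42, 6, 1].
With 4 cycles on 343 points, sign = (−1)^{343−4} = -1.
The Jacobi symbol (171|343) = -1 (Zolotarev) agrees.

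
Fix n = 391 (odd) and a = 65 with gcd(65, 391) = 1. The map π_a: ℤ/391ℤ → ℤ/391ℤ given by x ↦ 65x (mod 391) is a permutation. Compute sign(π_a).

Orbit of 61 under x↦65x: [61, 55, 56, 121, 45, 188, 99]… (length divides ord_391(65)).
5 cycles of lengths [176, 176, 22, 16, 1].
sign(π) = (−1)^{n − #cycles} = (−1)^{391−5} = (−1)^386 = +1.
The Jacobi symbol (65|391) = +1 (Zolotarev) agrees.

+1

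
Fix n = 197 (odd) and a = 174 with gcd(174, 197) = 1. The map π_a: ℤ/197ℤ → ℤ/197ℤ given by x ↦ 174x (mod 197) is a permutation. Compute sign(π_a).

+1

Trace 136: π^k(136) = [136, 24, 39, 88, 143, 60, 196] for k=0..6.
The orbit structure of x ↦ 174x mod 197: 3 orbits of sizes [98, 98, 1].
Σ(ℓ_i−1) = 197−3 = 194; sign = (−1)^194 = +1.
Via Zolotarev, sign(π_{174}) = (174|197) = +1.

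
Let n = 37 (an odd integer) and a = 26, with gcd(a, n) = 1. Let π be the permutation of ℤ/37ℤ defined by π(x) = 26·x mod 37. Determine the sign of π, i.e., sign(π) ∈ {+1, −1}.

+1

Trace 26: π^k(26) = [26, 10, 1] for k=0..2.
π_26 has 13 disjoint cycles with lengths [3, 3, 3, 3, 3, 3, 3, 3, 3, 3, 3, 3, 1] on {0,…,36}.
n − c = 37 − 13 = 24; sign = (−1)^24 = +1.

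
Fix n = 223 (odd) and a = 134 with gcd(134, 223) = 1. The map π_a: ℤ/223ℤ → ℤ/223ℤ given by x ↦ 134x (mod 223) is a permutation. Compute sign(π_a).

-1

Orbit of 109 under x↦134x: [109, 111, 156, 165, 33, 185, 37]… (length divides ord_223(134)).
The orbit structure of x ↦ 134x mod 223: 2 orbits of sizes [222, 1].
sign(π) = (−1)^{n − #cycles} = (−1)^{223−2} = (−1)^221 = -1.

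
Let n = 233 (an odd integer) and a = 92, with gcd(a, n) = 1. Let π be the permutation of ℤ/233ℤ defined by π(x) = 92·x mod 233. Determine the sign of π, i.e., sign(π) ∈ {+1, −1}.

+1

Trace 46: π^k(46) = [46, 38, 1, 92, 76, 2, 184] for k=0..6.
Cycle type of π: 29×8 + 1; total 9 cycles.
n − c = 233 − 9 = 224; sign = (−1)^224 = +1.
Zolotarev: (92|233) = +1, matching the cycle-count sign.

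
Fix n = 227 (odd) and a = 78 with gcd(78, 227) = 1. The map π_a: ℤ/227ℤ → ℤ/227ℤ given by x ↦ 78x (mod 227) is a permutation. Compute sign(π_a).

+1

Trace 12: π^k(12) = [12, 28, 141, 102, 11, 177, 186] for k=0..6.
Cycle lengths of π_78 on ℤ/227ℤ: [113, 113, 1]; 3 cycles in total.
sign(π) = (−1)^{n − #cycles} = (−1)^{227−3} = (−1)^224 = +1.
(78|227)_J = +1 (Zolotarev's lemma cross-check).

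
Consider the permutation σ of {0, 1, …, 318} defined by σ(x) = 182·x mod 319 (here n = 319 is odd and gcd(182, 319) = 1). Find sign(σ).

Start at x=222: 222 → 210 → 259 → 245 → 249 → 20 → 131 → … (one orbit).
Cycle type of π: 140×2 + 28 + 10 + 1; total 5 cycles.
Σ(ℓ_i−1) = 319−5 = 314; sign = (−1)^314 = +1.
The Jacobi symbol (182|319) = +1 (Zolotarev) agrees.

+1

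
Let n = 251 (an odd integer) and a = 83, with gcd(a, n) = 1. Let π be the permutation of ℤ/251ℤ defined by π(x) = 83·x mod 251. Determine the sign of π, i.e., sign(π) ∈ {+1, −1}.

+1

Orbit of 122 under x↦83x: [122, 86, 110, 94, 21, 237, 93]… (length divides ord_251(83)).
Cycle type of π: 125×2 + 1; total 3 cycles.
n − c = 251 − 3 = 248; sign = (−1)^248 = +1.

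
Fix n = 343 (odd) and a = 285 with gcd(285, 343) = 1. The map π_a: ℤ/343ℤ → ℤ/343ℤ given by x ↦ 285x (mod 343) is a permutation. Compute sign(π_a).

-1

Orbit of 265 under x↦285x: [265, 65, 3, 169, 145, 165, 34]… (length divides ord_343(285)).
π_285 has 4 disjoint cycles with lengths [294, 42, 6, 1] on {0,…,342}.
4 cycles on 343: each ℓ→(−1)^(ℓ−1), product (−1)^339 = -1.
Via Zolotarev, sign(π_{285}) = (285|343) = -1.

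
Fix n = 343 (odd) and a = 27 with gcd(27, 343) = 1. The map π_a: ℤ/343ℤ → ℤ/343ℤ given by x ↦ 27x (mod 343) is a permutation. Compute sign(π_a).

-1

Orbit of 64 under x↦27x: [64, 13, 8, 216, 1, 27, 43]… (length divides ord_343(27)).
The orbit structure of x ↦ 27x mod 343: 10 orbits of sizes [98, 98, 98, 14, 14, 14, 2, 2, 2, 1].
Σ(ℓ_i−1) = 343−10 = 333; sign = (−1)^333 = -1.
(27|343)_J = -1 (Zolotarev's lemma cross-check).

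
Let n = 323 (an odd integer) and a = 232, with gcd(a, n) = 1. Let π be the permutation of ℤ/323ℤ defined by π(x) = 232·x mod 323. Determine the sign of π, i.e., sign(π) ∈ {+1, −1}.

Orbit of 320 under x↦232x: [320, 273, 28, 36, 277, 310, 214]… (length divides ord_323(232)).
The orbit structure of x ↦ 232x mod 323: 6 orbits of sizes [144, 144, 16, 9, 9, 1].
Σ(ℓ_i−1) = 323−6 = 317; sign = (−1)^317 = -1.

-1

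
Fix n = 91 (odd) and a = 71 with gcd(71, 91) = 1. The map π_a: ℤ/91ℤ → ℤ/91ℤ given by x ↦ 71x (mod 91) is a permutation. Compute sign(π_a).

Trace 57: π^k(57) = [57, 43, 50, 1, 71, 36, 8] for k=0..6.
Decompose π into cycles: lengths [12, 12, 12, 12, 12, 12, 12, 1, 1, 1, 1, 1, 1, 1] (14 cycles, including the fixed point 0).
91 − 14 = 77 transpositions; sign(π) = (−1)^77 = -1.
The Jacobi symbol (71|91) = -1 (Zolotarev) agrees.

-1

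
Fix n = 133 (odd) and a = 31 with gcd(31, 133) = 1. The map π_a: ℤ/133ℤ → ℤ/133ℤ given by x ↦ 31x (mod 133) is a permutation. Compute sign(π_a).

+1

Orbit of 102 under x↦31x: [102, 103, 1, 31, 30, 132]… (length divides ord_133(31)).
The orbit structure of x ↦ 31x mod 133: 23 orbits of sizes [6, 6, 6, 6, 6, 6, 6, 6, 6, 6, 6, 6, 6, 6, 6, 6, 6, 6, 6, 6, 6, 6, 1].
Σ(ℓ_i−1) = 133−23 = 110; sign = (−1)^110 = +1.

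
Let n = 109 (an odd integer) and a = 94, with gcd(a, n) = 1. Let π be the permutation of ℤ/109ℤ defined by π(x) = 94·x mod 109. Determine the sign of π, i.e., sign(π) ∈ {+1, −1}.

Orbit of 1 under x↦94x: [1, 94, 7, 4, 49, 28, 16]… (length divides ord_109(94)).
The orbit structure of x ↦ 94x mod 109: 3 orbits of sizes [54, 54, 1].
With 3 cycles on 109 points, sign = (−1)^{109−3} = +1.

+1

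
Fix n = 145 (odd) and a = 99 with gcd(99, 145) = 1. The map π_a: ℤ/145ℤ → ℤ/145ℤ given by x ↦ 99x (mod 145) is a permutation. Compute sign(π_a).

-1

Orbit of 1 under x↦99x: [1, 99, 86, 104]… (length divides ord_145(99)).
π_99 has 38 disjoint cycles with lengths [4, 4, 4, 4, 4, 4, 4, 4, 4, 4, 4, 4, 4, 4, 4, 4, 4, 4, 4, 4, 4, 4, 4, 4, 4, 4, 4, 4, 4, 4, 4, 4, 4, 4, 4, 2, 2, 1] on {0,…,144}.
38 cycles on 145: each ℓ→(−1)^(ℓ−1), product (−1)^107 = -1.
Check: (99/145) = -1 by Zolotarev.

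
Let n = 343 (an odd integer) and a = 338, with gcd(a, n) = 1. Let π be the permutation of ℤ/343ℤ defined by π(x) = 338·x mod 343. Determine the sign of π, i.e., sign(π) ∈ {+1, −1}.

Orbit of 270 under x↦338x: [270, 22, 233, 207, 337, 30, 193]… (length divides ord_343(338)).
The orbit structure of x ↦ 338x mod 343: 7 orbits of sizes [147, 147, 21, 21, 3, 3, 1].
7 cycles on 343: each ℓ→(−1)^(ℓ−1), product (−1)^336 = +1.
(338|343)_J = +1 (Zolotarev's lemma cross-check).

+1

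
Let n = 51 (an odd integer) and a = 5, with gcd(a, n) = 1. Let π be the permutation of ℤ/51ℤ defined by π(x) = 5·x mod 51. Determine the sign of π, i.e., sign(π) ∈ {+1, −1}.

Orbit of 4 under x↦5x: [4, 20, 49, 41, 1, 5, 25]… (length divides ord_51(5)).
Cycle type of π: 16×3 + 2 + 1; total 5 cycles.
Σ(ℓ_i−1) = 51−5 = 46; sign = (−1)^46 = +1.
The Jacobi symbol (5|51) = +1 (Zolotarev) agrees.

+1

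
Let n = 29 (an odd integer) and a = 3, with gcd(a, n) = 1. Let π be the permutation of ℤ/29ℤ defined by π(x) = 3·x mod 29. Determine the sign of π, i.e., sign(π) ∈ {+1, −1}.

-1

Trace 2: π^k(2) = [2, 6, 18, 25, 17, 22, 8] for k=0..6.
2 cycles of lengths [28, 1].
sign(π) = (−1)^{n − #cycles} = (−1)^{29−2} = (−1)^27 = -1.
The Jacobi symbol (3|29) = -1 (Zolotarev) agrees.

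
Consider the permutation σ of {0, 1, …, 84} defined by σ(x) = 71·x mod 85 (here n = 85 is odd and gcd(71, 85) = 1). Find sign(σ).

-1

Start at x=46: 46 → 36 → 6 → 1 → 71 → 26 → 61 → … (one orbit).
Cycle lengths of π_71 on ℤ/85ℤ: [16, 16, 16, 16, 16, 1, 1, 1, 1, 1]; 10 cycles in total.
With 10 cycles on 85 points, sign = (−1)^{85−10} = -1.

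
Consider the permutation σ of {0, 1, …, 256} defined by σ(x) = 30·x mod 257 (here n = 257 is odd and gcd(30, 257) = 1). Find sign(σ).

+1

Start at x=256: 256 → 227 → 128 → 242 → 64 → 121 → 32 → … (one orbit).
The orbit structure of x ↦ 30x mod 257: 9 orbits of sizes [32, 32, 32, 32, 32, 32, 32, 32, 1].
sign(π) = (−1)^{n − #cycles} = (−1)^{257−9} = (−1)^248 = +1.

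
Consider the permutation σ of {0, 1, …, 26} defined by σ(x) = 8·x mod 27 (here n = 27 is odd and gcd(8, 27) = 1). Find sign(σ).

-1

Trace 1: π^k(1) = [1, 8, 10, 26, 19, 17] for k=0..5.
8 cycles of lengths [6, 6, 6, 2, 2, 2, 2, 1].
Σ(ℓ_i−1) = 27−8 = 19; sign = (−1)^19 = -1.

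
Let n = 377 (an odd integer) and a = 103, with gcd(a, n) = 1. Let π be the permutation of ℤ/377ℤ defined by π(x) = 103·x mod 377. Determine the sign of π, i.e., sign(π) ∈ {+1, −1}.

+1

Orbit of 233 under x↦103x: [233, 248, 285, 326, 25, 313, 194]… (length divides ord_377(103)).
π_103 has 35 disjoint cycles with lengths [14, 14, 14, 14, 14, 14, 14, 14, 14, 14, 14, 14, 14, 14, 14, 14, 14, 14, 14, 14, 14, 14, 14, 14, 7, 7, 7, 7, 2, 2, 2, 2, 2, 2, 1] on {0,…,376}.
n − c = 377 − 35 = 342; sign = (−1)^342 = +1.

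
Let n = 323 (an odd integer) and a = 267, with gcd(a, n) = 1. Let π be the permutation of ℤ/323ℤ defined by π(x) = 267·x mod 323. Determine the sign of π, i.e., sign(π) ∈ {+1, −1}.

Start at x=58: 58 → 305 → 39 → 77 → 210 → 191 → 286 → … (one orbit).
The orbit structure of x ↦ 267x mod 323: 38 orbits of sizes [16, 16, 16, 16, 16, 16, 16, 16, 16, 16, 16, 16, 16, 16, 16, 16, 16, 16, 16, 1, 1, 1, 1, 1, 1, 1, 1, 1, 1, 1, 1, 1, 1, 1, 1, 1, 1, 1].
With 38 cycles on 323 points, sign = (−1)^{323−38} = -1.
Zolotarev: (267|323) = -1, matching the cycle-count sign.

-1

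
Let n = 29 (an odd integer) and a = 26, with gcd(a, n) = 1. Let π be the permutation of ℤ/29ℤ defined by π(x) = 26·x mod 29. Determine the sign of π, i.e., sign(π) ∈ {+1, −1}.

-1

Start at x=8: 8 → 5 → 14 → 16 → 10 → 28 → 3 → … (one orbit).
Cycle lengths of π_26 on ℤ/29ℤ: [28, 1]; 2 cycles in total.
29 − 2 = 27 transpositions; sign(π) = (−1)^27 = -1.
Zolotarev: (26|29) = -1, matching the cycle-count sign.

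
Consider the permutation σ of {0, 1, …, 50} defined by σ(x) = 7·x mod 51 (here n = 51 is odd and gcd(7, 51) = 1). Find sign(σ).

Orbit of 19 under x↦7x: [19, 31, 13, 40, 25, 22, 1]… (length divides ord_51(7)).
Cycle lengths of π_7 on ℤ/51ℤ: [16, 16, 16, 1, 1, 1]; 6 cycles in total.
sign(π) = (−1)^{n − #cycles} = (−1)^{51−6} = (−1)^45 = -1.

-1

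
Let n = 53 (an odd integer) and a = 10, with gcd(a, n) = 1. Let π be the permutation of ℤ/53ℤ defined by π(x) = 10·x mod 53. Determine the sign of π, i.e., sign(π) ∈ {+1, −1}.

Trace 24: π^k(24) = [24, 28, 15, 44, 16, 1, 10] for k=0..6.
5 cycles of lengths [13, 13, 13, 13, 1].
5 cycles on 53: each ℓ→(−1)^(ℓ−1), product (−1)^48 = +1.

+1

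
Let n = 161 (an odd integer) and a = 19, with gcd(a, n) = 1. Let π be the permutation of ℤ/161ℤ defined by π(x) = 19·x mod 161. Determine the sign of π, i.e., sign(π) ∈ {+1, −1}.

Trace 50: π^k(50) = [50, 145, 18, 20, 58, 136, 8] for k=0..6.
Cycle lengths of π_19 on ℤ/161ℤ: [66, 66, 22, 6, 1]; 5 cycles in total.
With 5 cycles on 161 points, sign = (−1)^{161−5} = +1.

+1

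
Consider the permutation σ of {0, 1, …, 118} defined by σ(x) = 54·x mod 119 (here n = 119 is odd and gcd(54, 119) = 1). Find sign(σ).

+1

Trace 30: π^k(30) = [30, 73, 15, 96, 67, 48, 93] for k=0..6.
π_54 has 5 disjoint cycles with lengths [48, 48, 16, 6, 1] on {0,…,118}.
sign(π) = (−1)^{n − #cycles} = (−1)^{119−5} = (−1)^114 = +1.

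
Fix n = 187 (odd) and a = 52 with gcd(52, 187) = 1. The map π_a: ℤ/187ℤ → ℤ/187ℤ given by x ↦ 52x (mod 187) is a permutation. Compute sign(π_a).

Orbit of 35 under x↦52x: [35, 137, 18, 1, 52, 86, 171]… (length divides ord_187(52)).
34 cycles of lengths [10, 10, 10, 10, 10, 10, 10, 10, 10, 10, 10, 10, 10, 10, 10, 10, 10, 1, 1, 1, 1, 1, 1, 1, 1, 1, 1, 1, 1, 1, 1, 1, 1, 1].
With 34 cycles on 187 points, sign = (−1)^{187−34} = -1.

-1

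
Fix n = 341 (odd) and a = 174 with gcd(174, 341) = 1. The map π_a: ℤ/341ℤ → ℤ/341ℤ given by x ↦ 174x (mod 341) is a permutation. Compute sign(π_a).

+1

Trace 49: π^k(49) = [49, 1, 174, 268, 256, 214, 67] for k=0..6.
The orbit structure of x ↦ 174x mod 341: 25 orbits of sizes [15, 15, 15, 15, 15, 15, 15, 15, 15, 15, 15, 15, 15, 15, 15, 15, 15, 15, 15, 15, 15, 15, 5, 5, 1].
25 cycles on 341: each ℓ→(−1)^(ℓ−1), product (−1)^316 = +1.
(174|341)_J = +1 (Zolotarev's lemma cross-check).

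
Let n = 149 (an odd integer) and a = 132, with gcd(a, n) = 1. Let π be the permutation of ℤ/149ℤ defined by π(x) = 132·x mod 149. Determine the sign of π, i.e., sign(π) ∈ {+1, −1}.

+1

Start at x=6: 6 → 47 → 95 → 24 → 39 → 82 → 96 → … (one orbit).
3 cycles of lengths [74, 74, 1].
n − c = 149 − 3 = 146; sign = (−1)^146 = +1.
Zolotarev: (132|149) = +1, matching the cycle-count sign.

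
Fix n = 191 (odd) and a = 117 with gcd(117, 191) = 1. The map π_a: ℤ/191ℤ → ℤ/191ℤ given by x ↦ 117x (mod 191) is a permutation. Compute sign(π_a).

+1

Start at x=144: 144 → 40 → 96 → 154 → 64 → 39 → 170 → … (one orbit).
3 cycles of lengths [95, 95, 1].
With 3 cycles on 191 points, sign = (−1)^{191−3} = +1.
Zolotarev: (117|191) = +1, matching the cycle-count sign.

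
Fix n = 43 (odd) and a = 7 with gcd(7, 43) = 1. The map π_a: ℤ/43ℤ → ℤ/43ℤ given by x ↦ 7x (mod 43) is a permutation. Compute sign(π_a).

Start at x=36: 36 → 37 → 1 → 7 → 6 → 42 → 36 (one orbit).
π_7 has 8 disjoint cycles with lengths [6, 6, 6, 6, 6, 6, 6, 1] on {0,…,42}.
8 cycles on 43: each ℓ→(−1)^(ℓ−1), product (−1)^35 = -1.
Via Zolotarev, sign(π_{7}) = (7|43) = -1.

-1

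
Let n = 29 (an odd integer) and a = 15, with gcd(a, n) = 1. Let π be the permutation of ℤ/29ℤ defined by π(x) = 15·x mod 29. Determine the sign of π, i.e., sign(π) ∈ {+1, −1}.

-1

Start at x=18: 18 → 9 → 19 → 24 → 12 → 6 → 3 → … (one orbit).
Cycle lengths of π_15 on ℤ/29ℤ: [28, 1]; 2 cycles in total.
2 cycles on 29: each ℓ→(−1)^(ℓ−1), product (−1)^27 = -1.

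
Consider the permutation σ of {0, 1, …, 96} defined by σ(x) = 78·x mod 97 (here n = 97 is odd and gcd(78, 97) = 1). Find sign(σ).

Trace 1: π^k(1) = [1, 78, 70, 28, 50, 20, 8] for k=0..6.
The orbit structure of x ↦ 78x mod 97: 4 orbits of sizes [32, 32, 32, 1].
4 cycles on 97: each ℓ→(−1)^(ℓ−1), product (−1)^93 = -1.
Zolotarev: (78|97) = -1, matching the cycle-count sign.

-1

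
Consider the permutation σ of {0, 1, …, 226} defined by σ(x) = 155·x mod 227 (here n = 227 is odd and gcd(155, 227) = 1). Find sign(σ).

Orbit of 7 under x↦155x: [7, 177, 195, 34, 49, 104, 3]… (length divides ord_227(155)).
π_155 has 3 disjoint cycles with lengths [113, 113, 1] on {0,…,226}.
227 − 3 = 224 transpositions; sign(π) = (−1)^224 = +1.

+1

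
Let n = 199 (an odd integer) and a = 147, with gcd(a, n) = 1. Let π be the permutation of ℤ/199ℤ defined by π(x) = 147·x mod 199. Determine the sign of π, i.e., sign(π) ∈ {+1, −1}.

Trace 159: π^k(159) = [159, 90, 96, 182, 88, 1, 147] for k=0..6.
4 cycles of lengths [66, 66, 66, 1].
sign(π) = (−1)^{n − #cycles} = (−1)^{199−4} = (−1)^195 = -1.

-1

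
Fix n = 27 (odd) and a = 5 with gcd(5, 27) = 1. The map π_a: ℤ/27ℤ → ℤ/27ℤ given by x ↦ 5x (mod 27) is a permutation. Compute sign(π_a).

Orbit of 10 under x↦5x: [10, 23, 7, 8, 13, 11, 1]… (length divides ord_27(5)).
Cycle type of π: 18 + 6 + 2 + 1; total 4 cycles.
sign(π) = (−1)^{n − #cycles} = (−1)^{27−4} = (−1)^23 = -1.
Zolotarev: (5|27) = -1, matching the cycle-count sign.

-1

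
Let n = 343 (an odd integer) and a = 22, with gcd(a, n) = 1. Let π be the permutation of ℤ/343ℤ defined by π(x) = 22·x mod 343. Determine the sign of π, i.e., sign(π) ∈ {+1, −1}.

Orbit of 78 under x↦22x: [78, 1, 22, 141, 15, 330, 57]… (length divides ord_343(22)).
π_22 has 19 disjoint cycles with lengths [49, 49, 49, 49, 49, 49, 7, 7, 7, 7, 7, 7, 1, 1, 1, 1, 1, 1, 1] on {0,…,342}.
n − c = 343 − 19 = 324; sign = (−1)^324 = +1.
The Jacobi symbol (22|343) = +1 (Zolotarev) agrees.

+1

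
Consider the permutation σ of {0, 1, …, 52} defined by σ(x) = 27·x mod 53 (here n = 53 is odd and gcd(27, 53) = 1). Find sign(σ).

-1

Trace 5: π^k(5) = [5, 29, 41, 47, 50, 25, 39] for k=0..6.
π_27 has 2 disjoint cycles with lengths [52, 1] on {0,…,52}.
Σ(ℓ_i−1) = 53−2 = 51; sign = (−1)^51 = -1.
Zolotarev: (27|53) = -1, matching the cycle-count sign.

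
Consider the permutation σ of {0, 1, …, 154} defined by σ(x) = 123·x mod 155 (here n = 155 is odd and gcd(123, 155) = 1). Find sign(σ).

+1

Orbit of 94 under x↦123x: [94, 92, 1, 123]… (length divides ord_155(123)).
π_123 has 47 disjoint cycles with lengths [4, 4, 4, 4, 4, 4, 4, 4, 4, 4, 4, 4, 4, 4, 4, 4, 4, 4, 4, 4, 4, 4, 4, 4, 4, 4, 4, 4, 4, 4, 4, 2, 2, 2, 2, 2, 2, 2, 2, 2, 2, 2, 2, 2, 2, 2, 1] on {0,…,154}.
47 cycles on 155: each ℓ→(−1)^(ℓ−1), product (−1)^108 = +1.
Via Zolotarev, sign(π_{123}) = (123|155) = +1.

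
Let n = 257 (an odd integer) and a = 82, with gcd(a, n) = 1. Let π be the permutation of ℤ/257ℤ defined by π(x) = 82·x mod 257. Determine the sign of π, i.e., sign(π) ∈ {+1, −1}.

-1

Start at x=115: 115 → 178 → 204 → 23 → 87 → 195 → 56 → … (one orbit).
The orbit structure of x ↦ 82x mod 257: 2 orbits of sizes [256, 1].
sign(π) = (−1)^{n − #cycles} = (−1)^{257−2} = (−1)^255 = -1.
(82|257)_J = -1 (Zolotarev's lemma cross-check).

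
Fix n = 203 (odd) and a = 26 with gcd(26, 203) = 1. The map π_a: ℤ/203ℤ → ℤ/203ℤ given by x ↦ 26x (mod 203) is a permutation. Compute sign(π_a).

Start at x=124: 124 → 179 → 188 → 16 → 10 → 57 → 61 → … (one orbit).
Cycle lengths of π_26 on ℤ/203ℤ: [84, 84, 28, 6, 1]; 5 cycles in total.
5 cycles on 203: each ℓ→(−1)^(ℓ−1), product (−1)^198 = +1.
Zolotarev: (26|203) = +1, matching the cycle-count sign.

+1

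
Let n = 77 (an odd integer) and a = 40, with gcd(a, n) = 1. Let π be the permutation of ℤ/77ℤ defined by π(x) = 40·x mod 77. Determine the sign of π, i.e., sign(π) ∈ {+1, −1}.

Trace 54: π^k(54) = [54, 4, 6, 9, 52, 1, 40] for k=0..6.
5 cycles of lengths [30, 30, 10, 6, 1].
sign(π) = (−1)^{n − #cycles} = (−1)^{77−5} = (−1)^72 = +1.
Via Zolotarev, sign(π_{40}) = (40|77) = +1.

+1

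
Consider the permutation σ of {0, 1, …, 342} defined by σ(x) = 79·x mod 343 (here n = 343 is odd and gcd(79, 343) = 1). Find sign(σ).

Start at x=312: 312 → 295 → 324 → 214 → 99 → 275 → 116 → … (one orbit).
31 cycles of lengths [21, 21, 21, 21, 21, 21, 21, 21, 21, 21, 21, 21, 21, 21, 3, 3, 3, 3, 3, 3, 3, 3, 3, 3, 3, 3, 3, 3, 3, 3, 1].
With 31 cycles on 343 points, sign = (−1)^{343−31} = +1.
Zolotarev: (79|343) = +1, matching the cycle-count sign.

+1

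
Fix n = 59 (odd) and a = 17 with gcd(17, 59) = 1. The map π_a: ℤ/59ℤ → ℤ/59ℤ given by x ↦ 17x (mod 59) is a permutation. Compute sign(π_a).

+1

Start at x=22: 22 → 20 → 45 → 57 → 25 → 12 → 27 → … (one orbit).
Cycle type of π: 29×2 + 1; total 3 cycles.
sign(π) = (−1)^{n − #cycles} = (−1)^{59−3} = (−1)^56 = +1.
(17|59)_J = +1 (Zolotarev's lemma cross-check).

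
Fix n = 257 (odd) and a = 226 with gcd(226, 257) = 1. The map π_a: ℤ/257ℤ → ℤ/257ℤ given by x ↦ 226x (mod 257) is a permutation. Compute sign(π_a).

+1

Orbit of 98 under x↦226x: [98, 46, 116, 2, 195, 123, 42]… (length divides ord_257(226)).
The orbit structure of x ↦ 226x mod 257: 3 orbits of sizes [128, 128, 1].
sign(π) = (−1)^{n − #cycles} = (−1)^{257−3} = (−1)^254 = +1.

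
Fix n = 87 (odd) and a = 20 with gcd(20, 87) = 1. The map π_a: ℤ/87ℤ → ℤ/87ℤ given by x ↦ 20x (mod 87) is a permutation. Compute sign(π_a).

-1

Trace 52: π^k(52) = [52, 83, 7, 53, 16, 59, 49] for k=0..6.
10 cycles of lengths [14, 14, 14, 14, 7, 7, 7, 7, 2, 1].
With 10 cycles on 87 points, sign = (−1)^{87−10} = -1.
Zolotarev: (20|87) = -1, matching the cycle-count sign.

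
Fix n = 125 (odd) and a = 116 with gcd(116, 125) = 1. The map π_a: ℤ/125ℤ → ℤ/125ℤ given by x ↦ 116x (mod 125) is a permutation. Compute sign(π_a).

+1

Start at x=81: 81 → 21 → 61 → 76 → 66 → 31 → 96 → … (one orbit).
Cycle type of π: 25×4 + 5×4 + 1×5; total 13 cycles.
13 cycles on 125: each ℓ→(−1)^(ℓ−1), product (−1)^112 = +1.
Zolotarev: (116|125) = +1, matching the cycle-count sign.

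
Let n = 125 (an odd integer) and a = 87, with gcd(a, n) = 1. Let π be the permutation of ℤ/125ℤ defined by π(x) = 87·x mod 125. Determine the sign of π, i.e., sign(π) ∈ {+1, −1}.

-1

Start at x=8: 8 → 71 → 52 → 24 → 88 → 31 → 72 → … (one orbit).
Cycle type of π: 100 + 20 + 4 + 1; total 4 cycles.
sign(π) = (−1)^{n − #cycles} = (−1)^{125−4} = (−1)^121 = -1.
Zolotarev: (87|125) = -1, matching the cycle-count sign.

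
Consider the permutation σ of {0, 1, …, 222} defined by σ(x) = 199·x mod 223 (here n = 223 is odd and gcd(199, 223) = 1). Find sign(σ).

+1

Start at x=32: 32 → 124 → 146 → 64 → 25 → 69 → 128 → … (one orbit).
3 cycles of lengths [111, 111, 1].
3 cycles on 223: each ℓ→(−1)^(ℓ−1), product (−1)^220 = +1.
The Jacobi symbol (199|223) = +1 (Zolotarev) agrees.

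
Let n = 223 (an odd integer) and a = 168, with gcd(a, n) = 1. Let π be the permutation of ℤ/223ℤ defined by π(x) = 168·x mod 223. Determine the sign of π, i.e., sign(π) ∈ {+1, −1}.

Orbit of 186 under x↦168x: [186, 28, 21, 183, 193, 89, 11]… (length divides ord_223(168)).
2 cycles of lengths [222, 1].
223 − 2 = 221 transpositions; sign(π) = (−1)^221 = -1.

-1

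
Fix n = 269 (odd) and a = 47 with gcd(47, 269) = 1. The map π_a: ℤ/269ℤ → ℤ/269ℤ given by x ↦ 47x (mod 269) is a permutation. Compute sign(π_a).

Start at x=263: 263 → 256 → 196 → 66 → 143 → 265 → 81 → … (one orbit).
Decompose π into cycles: lengths [67, 67, 67, 67, 1] (5 cycles, including the fixed point 0).
With 5 cycles on 269 points, sign = (−1)^{269−5} = +1.
Via Zolotarev, sign(π_{47}) = (47|269) = +1.

+1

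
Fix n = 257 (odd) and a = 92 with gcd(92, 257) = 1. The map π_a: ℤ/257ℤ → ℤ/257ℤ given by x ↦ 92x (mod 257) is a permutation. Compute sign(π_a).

Orbit of 121 under x↦92x: [121, 81, 256, 165, 17, 22, 225]… (length divides ord_257(92)).
Cycle lengths of π_92 on ℤ/257ℤ: [64, 64, 64, 64, 1]; 5 cycles in total.
5 cycles on 257: each ℓ→(−1)^(ℓ−1), product (−1)^252 = +1.

+1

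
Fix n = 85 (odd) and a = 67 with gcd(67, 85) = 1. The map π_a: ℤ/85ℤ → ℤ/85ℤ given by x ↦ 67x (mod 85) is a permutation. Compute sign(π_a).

Trace 67: π^k(67) = [67, 69, 33, 1] for k=0..3.
Cycle lengths of π_67 on ℤ/85ℤ: [4, 4, 4, 4, 4, 4, 4, 4, 4, 4, 4, 4, 4, 4, 4, 4, 4, 2, 2, 2, 2, 2, 2, 2, 2, 1]; 26 cycles in total.
With 26 cycles on 85 points, sign = (−1)^{85−26} = -1.
Zolotarev: (67|85) = -1, matching the cycle-count sign.

-1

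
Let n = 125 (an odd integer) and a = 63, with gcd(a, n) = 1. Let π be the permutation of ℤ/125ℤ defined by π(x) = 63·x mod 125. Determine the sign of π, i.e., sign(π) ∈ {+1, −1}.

Trace 88: π^k(88) = [88, 44, 22, 11, 68, 34, 17] for k=0..6.
Cycle lengths of π_63 on ℤ/125ℤ: [100, 20, 4, 1]; 4 cycles in total.
sign(π) = (−1)^{n − #cycles} = (−1)^{125−4} = (−1)^121 = -1.
Via Zolotarev, sign(π_{63}) = (63|125) = -1.

-1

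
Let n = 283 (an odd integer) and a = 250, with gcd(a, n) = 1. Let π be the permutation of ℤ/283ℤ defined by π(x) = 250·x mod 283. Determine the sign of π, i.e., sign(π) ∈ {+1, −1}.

Orbit of 275 under x↦250x: [275, 264, 61, 251, 207, 244, 155]… (length divides ord_283(250)).
Cycle type of π: 47×6 + 1; total 7 cycles.
n − c = 283 − 7 = 276; sign = (−1)^276 = +1.

+1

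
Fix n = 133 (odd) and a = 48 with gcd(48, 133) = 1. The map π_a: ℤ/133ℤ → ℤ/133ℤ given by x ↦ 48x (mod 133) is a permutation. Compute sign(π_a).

+1

Trace 97: π^k(97) = [97, 1, 48, 43, 69, 120, 41] for k=0..6.
11 cycles of lengths [18, 18, 18, 18, 18, 18, 18, 2, 2, 2, 1].
With 11 cycles on 133 points, sign = (−1)^{133−11} = +1.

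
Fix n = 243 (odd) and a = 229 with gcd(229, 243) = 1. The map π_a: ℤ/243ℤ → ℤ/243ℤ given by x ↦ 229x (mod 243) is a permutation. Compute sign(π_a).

Orbit of 121 under x↦229x: [121, 7, 145, 157, 232, 154, 31]… (length divides ord_243(229)).
Decompose π into cycles: lengths [81, 81, 27, 27, 9, 9, 3, 3, 1, 1, 1] (11 cycles, including the fixed point 0).
With 11 cycles on 243 points, sign = (−1)^{243−11} = +1.
Check: (229/243) = +1 by Zolotarev.

+1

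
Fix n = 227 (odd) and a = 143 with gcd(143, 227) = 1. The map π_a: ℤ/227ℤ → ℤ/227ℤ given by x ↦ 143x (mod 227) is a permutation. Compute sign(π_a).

Orbit of 44 under x↦143x: [44, 163, 155, 146, 221, 50, 113]… (length divides ord_227(143)).
The orbit structure of x ↦ 143x mod 227: 2 orbits of sizes [226, 1].
227 − 2 = 225 transpositions; sign(π) = (−1)^225 = -1.

-1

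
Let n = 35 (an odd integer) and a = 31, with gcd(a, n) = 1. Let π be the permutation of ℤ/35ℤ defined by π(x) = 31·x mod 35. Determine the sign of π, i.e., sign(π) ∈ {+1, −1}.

Orbit of 16 under x↦31x: [16, 6, 11, 26, 1, 31]… (length divides ord_35(31)).
Cycle type of π: 6×5 + 1×5; total 10 cycles.
35 − 10 = 25 transpositions; sign(π) = (−1)^25 = -1.

-1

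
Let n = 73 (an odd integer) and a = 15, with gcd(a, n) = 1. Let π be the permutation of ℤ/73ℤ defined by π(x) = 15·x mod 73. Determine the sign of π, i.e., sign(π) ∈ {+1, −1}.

-1

Trace 30: π^k(30) = [30, 12, 34, 72, 58, 67, 56] for k=0..6.
The orbit structure of x ↦ 15x mod 73: 2 orbits of sizes [72, 1].
Σ(ℓ_i−1) = 73−2 = 71; sign = (−1)^71 = -1.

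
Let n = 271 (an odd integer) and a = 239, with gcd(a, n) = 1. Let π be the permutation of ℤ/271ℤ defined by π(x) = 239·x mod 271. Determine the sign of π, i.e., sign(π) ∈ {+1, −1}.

Trace 239: π^k(239) = [239, 211, 23, 77, 246, 258, 145] for k=0..6.
6 cycles of lengths [54, 54, 54, 54, 54, 1].
6 cycles on 271: each ℓ→(−1)^(ℓ−1), product (−1)^265 = -1.
Check: (239/271) = -1 by Zolotarev.

-1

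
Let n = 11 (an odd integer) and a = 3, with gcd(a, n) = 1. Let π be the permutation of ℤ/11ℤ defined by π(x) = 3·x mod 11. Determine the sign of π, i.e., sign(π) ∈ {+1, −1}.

+1

Trace 5: π^k(5) = [5, 4, 1, 3, 9] for k=0..4.
Decompose π into cycles: lengths [5, 5, 1] (3 cycles, including the fixed point 0).
sign(π) = (−1)^{n − #cycles} = (−1)^{11−3} = (−1)^8 = +1.
The Jacobi symbol (3|11) = +1 (Zolotarev) agrees.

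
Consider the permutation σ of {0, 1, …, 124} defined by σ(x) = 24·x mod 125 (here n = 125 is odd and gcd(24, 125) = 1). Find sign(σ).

+1

Start at x=99: 99 → 1 → 24 → 76 → 74 → 26 → 124 → … (one orbit).
π_24 has 23 disjoint cycles with lengths [10, 10, 10, 10, 10, 10, 10, 10, 10, 10, 2, 2, 2, 2, 2, 2, 2, 2, 2, 2, 2, 2, 1] on {0,…,124}.
n − c = 125 − 23 = 102; sign = (−1)^102 = +1.
(24|125)_J = +1 (Zolotarev's lemma cross-check).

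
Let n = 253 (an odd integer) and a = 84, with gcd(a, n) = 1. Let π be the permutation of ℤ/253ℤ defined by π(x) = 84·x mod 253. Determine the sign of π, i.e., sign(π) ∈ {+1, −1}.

+1

Orbit of 47 under x↦84x: [47, 153, 202, 17, 163, 30, 243]… (length divides ord_253(84)).
The orbit structure of x ↦ 84x mod 253: 5 orbits of sizes [110, 110, 22, 10, 1].
Σ(ℓ_i−1) = 253−5 = 248; sign = (−1)^248 = +1.
The Jacobi symbol (84|253) = +1 (Zolotarev) agrees.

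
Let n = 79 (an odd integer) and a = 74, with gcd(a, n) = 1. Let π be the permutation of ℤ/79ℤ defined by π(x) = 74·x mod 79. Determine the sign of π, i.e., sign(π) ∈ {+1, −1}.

Trace 37: π^k(37) = [37, 52, 56, 36, 57, 31, 3] for k=0..6.
2 cycles of lengths [78, 1].
2 cycles on 79: each ℓ→(−1)^(ℓ−1), product (−1)^77 = -1.

-1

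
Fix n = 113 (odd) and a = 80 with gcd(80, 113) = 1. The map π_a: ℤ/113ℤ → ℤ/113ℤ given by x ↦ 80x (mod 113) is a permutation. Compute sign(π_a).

Start at x=65: 65 → 2 → 47 → 31 → 107 → 85 → 20 → … (one orbit).
Decompose π into cycles: lengths [112, 1] (2 cycles, including the fixed point 0).
With 2 cycles on 113 points, sign = (−1)^{113−2} = -1.

-1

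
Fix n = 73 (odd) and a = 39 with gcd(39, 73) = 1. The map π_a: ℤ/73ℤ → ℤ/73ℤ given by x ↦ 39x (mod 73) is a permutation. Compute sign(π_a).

Orbit of 37 under x↦39x: [37, 56, 67, 58, 72, 34, 12]… (length divides ord_73(39)).
Cycle lengths of π_39 on ℤ/73ℤ: [72, 1]; 2 cycles in total.
With 2 cycles on 73 points, sign = (−1)^{73−2} = -1.
The Jacobi symbol (39|73) = -1 (Zolotarev) agrees.

-1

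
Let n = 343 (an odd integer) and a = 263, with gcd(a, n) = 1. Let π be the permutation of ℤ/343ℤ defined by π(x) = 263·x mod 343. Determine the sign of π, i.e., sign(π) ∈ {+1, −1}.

Orbit of 177 under x↦263x: [177, 246, 214, 30, 1, 263, 226]… (length divides ord_343(263)).
Decompose π into cycles: lengths [21, 21, 21, 21, 21, 21, 21, 21, 21, 21, 21, 21, 21, 21, 3, 3, 3, 3, 3, 3, 3, 3, 3, 3, 3, 3, 3, 3, 3, 3, 1] (31 cycles, including the fixed point 0).
With 31 cycles on 343 points, sign = (−1)^{343−31} = +1.

+1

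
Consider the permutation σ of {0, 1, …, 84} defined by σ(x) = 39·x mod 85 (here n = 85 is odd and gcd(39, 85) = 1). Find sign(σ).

Start at x=54: 54 → 66 → 24 → 1 → 39 → 76 → 74 → … (one orbit).
π_39 has 8 disjoint cycles with lengths [16, 16, 16, 16, 16, 2, 2, 1] on {0,…,84}.
85 − 8 = 77 transpositions; sign(π) = (−1)^77 = -1.

-1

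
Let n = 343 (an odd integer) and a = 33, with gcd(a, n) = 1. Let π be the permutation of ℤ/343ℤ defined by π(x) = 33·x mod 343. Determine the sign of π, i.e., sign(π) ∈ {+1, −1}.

-1

Trace 5: π^k(5) = [5, 165, 300, 296, 164, 267, 236] for k=0..6.
Cycle type of π: 294 + 42 + 6 + 1; total 4 cycles.
4 cycles on 343: each ℓ→(−1)^(ℓ−1), product (−1)^339 = -1.
Zolotarev: (33|343) = -1, matching the cycle-count sign.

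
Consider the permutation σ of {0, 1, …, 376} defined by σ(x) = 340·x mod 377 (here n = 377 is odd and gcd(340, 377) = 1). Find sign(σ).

Trace 270: π^k(270) = [270, 189, 170, 119, 121, 47, 146] for k=0..6.
7 cycles of lengths [84, 84, 84, 84, 28, 12, 1].
n − c = 377 − 7 = 370; sign = (−1)^370 = +1.
Via Zolotarev, sign(π_{340}) = (340|377) = +1.

+1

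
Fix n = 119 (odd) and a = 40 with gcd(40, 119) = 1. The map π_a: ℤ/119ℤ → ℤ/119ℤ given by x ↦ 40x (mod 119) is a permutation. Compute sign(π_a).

Orbit of 45 under x↦40x: [45, 15, 5, 81, 27, 9, 3]… (length divides ord_119(40)).
π_40 has 5 disjoint cycles with lengths [48, 48, 16, 6, 1] on {0,…,118}.
n − c = 119 − 5 = 114; sign = (−1)^114 = +1.
The Jacobi symbol (40|119) = +1 (Zolotarev) agrees.

+1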